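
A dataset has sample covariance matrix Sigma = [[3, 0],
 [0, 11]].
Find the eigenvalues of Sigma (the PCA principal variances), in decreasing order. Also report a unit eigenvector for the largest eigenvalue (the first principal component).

Step 1 — characteristic polynomial of 2×2 Sigma:
  det(Sigma - λI) = λ² - trace · λ + det = 0.
  trace = 3 + 11 = 14, det = 3·11 - (0)² = 33.
Step 2 — discriminant:
  Δ = trace² - 4·det = 196 - 132 = 64.
Step 3 — eigenvalues:
  λ = (trace ± √Δ)/2 = (14 ± 8)/2,
  λ_1 = 11,  λ_2 = 3.

Step 4 — unit eigenvector for λ_1: Sigma is diagonal, so its eigenvectors are the coordinate axes. λ_1 = 11 is the diagonal entry on the second coordinate axis, hence
  v_1 = (0, 1) (||v_1|| = 1).

λ_1 = 11,  λ_2 = 3;  v_1 ≈ (0, 1)


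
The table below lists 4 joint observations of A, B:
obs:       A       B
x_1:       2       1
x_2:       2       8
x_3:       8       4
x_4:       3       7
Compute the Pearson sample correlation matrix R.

Step 1 — column means:
  mean(A) = (2 + 2 + 8 + 3) / 4 = 15/4 = 3.75
  mean(B) = (1 + 8 + 4 + 7) / 4 = 20/4 = 5

Step 2 — sample variances and covariances s[i,j] = (1/(n-1)) · Σ_k (x_{k,i} - mean_i) · (x_{k,j} - mean_j), with n-1 = 3:
  s[A,A] = ((-1.75)·(-1.75) + (-1.75)·(-1.75) + (4.25)·(4.25) + (-0.75)·(-0.75)) / 3 = 24.75/3 = 8.25
  s[A,B] = ((-1.75)·(-4) + (-1.75)·(3) + (4.25)·(-1) + (-0.75)·(2)) / 3 = -4/3 = -1.3333
  s[B,B] = ((-4)·(-4) + (3)·(3) + (-1)·(-1) + (2)·(2)) / 3 = 30/3 = 10
  Sample standard deviations s_i = √(s[i,i]):
  s(A) = √(8.25) = 2.8723
  s(B) = √(10) = 3.1623

Step 3 — r_{ij} = s_{ij} / (s_i · s_j):
  r[A,A] = 1 (diagonal).
  r[A,B] = -1.3333 / (2.8723 · 3.1623) = -1.3333 / 9.083 = -0.1468
  r[B,B] = 1 (diagonal).

R is symmetric with unit diagonal. Assembling:

R = [[1, -0.1468],
 [-0.1468, 1]]


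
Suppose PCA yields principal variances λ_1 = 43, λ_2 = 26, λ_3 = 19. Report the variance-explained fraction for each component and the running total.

Step 1 — total variance = trace(Sigma) = Σ λ_i = 43 + 26 + 19 = 88.

Step 2 — fraction explained by component i = λ_i / Σ λ:
  PC1: 43/88 = 0.4886
  PC2: 26/88 = 0.2955
  PC3: 19/88 = 0.2159

Step 3 — cumulative fraction after k components = (λ_1 + ... + λ_k) / Σ λ:
  k = 1: 43/88 = 0.4886
  k = 2: (43 + 26)/88 = 69/88 = 0.7841
  k = 3: (43 + 26 + 19)/88 = 88/88 = 1

Summary (fraction, with percent):

explained: PC1 0.4886 (48.86%), PC2 0.2955 (29.55%), PC3 0.2159 (21.59%);  cumulative: 0.4886, 0.7841, 1


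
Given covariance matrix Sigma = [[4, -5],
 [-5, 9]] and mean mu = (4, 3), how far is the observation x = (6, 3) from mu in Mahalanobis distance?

Step 1 — centre the observation: (x - mu) = (2, 0).

Step 2 — invert Sigma. det(Sigma) = 4·9 - (-5)² = 11.
  Sigma^{-1} = (1/det) · [[d, -b], [-b, a]] = [[0.8182, 0.4545],
 [0.4545, 0.3636]].

Step 3 — form the quadratic (x - mu)^T · Sigma^{-1} · (x - mu):
  Sigma^{-1} · (x - mu) = (1.6364, 0.9091).
  (x - mu)^T · [Sigma^{-1} · (x - mu)] = (2)·(1.6364) + (0)·(0.9091) = 3.2727.

Step 4 — take square root: d = √(3.2727) ≈ 1.8091.

d(x, mu) = √(3.2727) ≈ 1.8091


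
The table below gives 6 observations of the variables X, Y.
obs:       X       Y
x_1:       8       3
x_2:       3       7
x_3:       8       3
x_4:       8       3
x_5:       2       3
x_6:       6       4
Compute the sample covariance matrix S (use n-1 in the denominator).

Step 1 — column means:
  mean(X) = (8 + 3 + 8 + 8 + 2 + 6) / 6 = 35/6 = 5.8333
  mean(Y) = (3 + 7 + 3 + 3 + 3 + 4) / 6 = 23/6 = 3.8333

Step 2 — sample covariance S[i,j] = (1/(n-1)) · Σ_k (x_{k,i} - mean_i) · (x_{k,j} - mean_j), with n-1 = 5.
  S[X,X] = ((2.1667)·(2.1667) + (-2.8333)·(-2.8333) + (2.1667)·(2.1667) + (2.1667)·(2.1667) + (-3.8333)·(-3.8333) + (0.1667)·(0.1667)) / 5 = 36.8333/5 = 7.3667
  S[X,Y] = ((2.1667)·(-0.8333) + (-2.8333)·(3.1667) + (2.1667)·(-0.8333) + (2.1667)·(-0.8333) + (-3.8333)·(-0.8333) + (0.1667)·(0.1667)) / 5 = -11.1667/5 = -2.2333
  S[Y,Y] = ((-0.8333)·(-0.8333) + (3.1667)·(3.1667) + (-0.8333)·(-0.8333) + (-0.8333)·(-0.8333) + (-0.8333)·(-0.8333) + (0.1667)·(0.1667)) / 5 = 12.8333/5 = 2.5667

S is symmetric (S[j,i] = S[i,j]). Assembling:

S = [[7.3667, -2.2333],
 [-2.2333, 2.5667]]


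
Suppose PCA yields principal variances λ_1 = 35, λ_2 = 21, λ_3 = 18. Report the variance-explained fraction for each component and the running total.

Step 1 — total variance = trace(Sigma) = Σ λ_i = 35 + 21 + 18 = 74.

Step 2 — fraction explained by component i = λ_i / Σ λ:
  PC1: 35/74 = 0.473
  PC2: 21/74 = 0.2838
  PC3: 18/74 = 0.2432

Step 3 — cumulative fraction after k components = (λ_1 + ... + λ_k) / Σ λ:
  k = 1: 35/74 = 0.473
  k = 2: (35 + 21)/74 = 56/74 = 0.7568
  k = 3: (35 + 21 + 18)/74 = 74/74 = 1

Summary (fraction, with percent):

explained: PC1 0.473 (47.3%), PC2 0.2838 (28.38%), PC3 0.2432 (24.32%);  cumulative: 0.473, 0.7568, 1


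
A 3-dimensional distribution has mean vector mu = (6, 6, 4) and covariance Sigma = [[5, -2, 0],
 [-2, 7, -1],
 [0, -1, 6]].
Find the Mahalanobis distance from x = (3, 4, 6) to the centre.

Step 1 — centre the observation: (x - mu) = (-3, -2, 2).

Step 2 — invert Sigma (cofactor / det for 3×3, or solve directly):
  Sigma^{-1} = [[0.2265, 0.0663, 0.011],
 [0.0663, 0.1657, 0.0276],
 [0.011, 0.0276, 0.1713]].

Step 3 — form the quadratic (x - mu)^T · Sigma^{-1} · (x - mu):
  Sigma^{-1} · (x - mu) = (-0.7901, -0.4751, 0.2541).
  (x - mu)^T · [Sigma^{-1} · (x - mu)] = (-3)·(-0.7901) + (-2)·(-0.4751) + (2)·(0.2541) = 3.8287.

Step 4 — take square root: d = √(3.8287) ≈ 1.9567.

d(x, mu) = √(3.8287) ≈ 1.9567


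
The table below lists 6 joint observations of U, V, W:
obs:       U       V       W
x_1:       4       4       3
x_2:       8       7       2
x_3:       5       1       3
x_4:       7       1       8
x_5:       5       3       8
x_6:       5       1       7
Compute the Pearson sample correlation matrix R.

Step 1 — column means:
  mean(U) = (4 + 8 + 5 + 7 + 5 + 5) / 6 = 34/6 = 5.6667
  mean(V) = (4 + 7 + 1 + 1 + 3 + 1) / 6 = 17/6 = 2.8333
  mean(W) = (3 + 2 + 3 + 8 + 8 + 7) / 6 = 31/6 = 5.1667

Step 2 — sample variances and covariances s[i,j] = (1/(n-1)) · Σ_k (x_{k,i} - mean_i) · (x_{k,j} - mean_j), with n-1 = 5:
  s[U,U] = ((-1.6667)·(-1.6667) + (2.3333)·(2.3333) + (-0.6667)·(-0.6667) + (1.3333)·(1.3333) + (-0.6667)·(-0.6667) + (-0.6667)·(-0.6667)) / 5 = 11.3333/5 = 2.2667
  s[U,V] = ((-1.6667)·(1.1667) + (2.3333)·(4.1667) + (-0.6667)·(-1.8333) + (1.3333)·(-1.8333) + (-0.6667)·(0.1667) + (-0.6667)·(-1.8333)) / 5 = 7.6667/5 = 1.5333
  s[U,W] = ((-1.6667)·(-2.1667) + (2.3333)·(-3.1667) + (-0.6667)·(-2.1667) + (1.3333)·(2.8333) + (-0.6667)·(2.8333) + (-0.6667)·(1.8333)) / 5 = -1.6667/5 = -0.3333
  s[V,V] = ((1.1667)·(1.1667) + (4.1667)·(4.1667) + (-1.8333)·(-1.8333) + (-1.8333)·(-1.8333) + (0.1667)·(0.1667) + (-1.8333)·(-1.8333)) / 5 = 28.8333/5 = 5.7667
  s[V,W] = ((1.1667)·(-2.1667) + (4.1667)·(-3.1667) + (-1.8333)·(-2.1667) + (-1.8333)·(2.8333) + (0.1667)·(2.8333) + (-1.8333)·(1.8333)) / 5 = -19.8333/5 = -3.9667
  s[W,W] = ((-2.1667)·(-2.1667) + (-3.1667)·(-3.1667) + (-2.1667)·(-2.1667) + (2.8333)·(2.8333) + (2.8333)·(2.8333) + (1.8333)·(1.8333)) / 5 = 38.8333/5 = 7.7667
  Sample standard deviations s_i = √(s[i,i]):
  s(U) = √(2.2667) = 1.5055
  s(V) = √(5.7667) = 2.4014
  s(W) = √(7.7667) = 2.7869

Step 3 — r_{ij} = s_{ij} / (s_i · s_j):
  r[U,U] = 1 (diagonal).
  r[U,V] = 1.5333 / (1.5055 · 2.4014) = 1.5333 / 3.6154 = 0.4241
  r[U,W] = -0.3333 / (1.5055 · 2.7869) = -0.3333 / 4.1958 = -0.0794
  r[V,V] = 1 (diagonal).
  r[V,W] = -3.9667 / (2.4014 · 2.7869) = -3.9667 / 6.6924 = -0.5927
  r[W,W] = 1 (diagonal).

R is symmetric with unit diagonal. Assembling:

R = [[1, 0.4241, -0.0794],
 [0.4241, 1, -0.5927],
 [-0.0794, -0.5927, 1]]


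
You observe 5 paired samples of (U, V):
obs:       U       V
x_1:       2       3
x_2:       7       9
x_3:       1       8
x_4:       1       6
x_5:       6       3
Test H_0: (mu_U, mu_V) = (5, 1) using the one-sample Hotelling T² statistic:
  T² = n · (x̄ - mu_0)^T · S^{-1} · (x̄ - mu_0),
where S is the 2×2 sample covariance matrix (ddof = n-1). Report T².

Step 1 — sample mean vector:
  mean(U) = (2 + 7 + 1 + 1 + 6) / 5 = 17/5 = 3.4
  mean(V) = (3 + 9 + 8 + 6 + 3) / 5 = 29/5 = 5.8
  x̄ = (3.4, 5.8),  deviation x̄ - mu_0 = (3.4, 5.8) - (5, 1) = (-1.6, 4.8).

Step 2 — sample covariance matrix, S[i,j] = (1/(n-1)) · Σ_k (x_{k,i} - mean_i) · (x_{k,j} - mean_j), divisor n-1 = 4:
  S[U,U] = ((-1.4)·(-1.4) + (3.6)·(3.6) + (-2.4)·(-2.4) + (-2.4)·(-2.4) + (2.6)·(2.6)) / 4 = 33.2/4 = 8.3
  S[U,V] = ((-1.4)·(-2.8) + (3.6)·(3.2) + (-2.4)·(2.2) + (-2.4)·(0.2) + (2.6)·(-2.8)) / 4 = 2.4/4 = 0.6
  S[V,V] = ((-2.8)·(-2.8) + (3.2)·(3.2) + (2.2)·(2.2) + (0.2)·(0.2) + (-2.8)·(-2.8)) / 4 = 30.8/4 = 7.7
  S = [[8.3, 0.6],
 [0.6, 7.7]].

Step 3 — invert S. det(S) = 8.3·7.7 - (0.6)² = 63.55.
  S^{-1} = (1/det) · [[d, -b], [-b, a]] = [[0.1212, -0.0094],
 [-0.0094, 0.1306]].

Step 4 — quadratic form (x̄ - mu_0)^T · S^{-1} · (x̄ - mu_0):
  S^{-1} · (x̄ - mu_0) = (-0.2392, 0.642),
  (x̄ - mu_0)^T · [...] = (-1.6)·(-0.2392) + (4.8)·(0.642) = 3.4644.

Step 5 — scale by n: T² = 5 · 3.4644 = 17.3218.

T² ≈ 17.3218


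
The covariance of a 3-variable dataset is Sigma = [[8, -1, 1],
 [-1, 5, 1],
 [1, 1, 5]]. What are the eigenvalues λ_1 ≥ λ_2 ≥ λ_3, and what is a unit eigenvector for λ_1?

Step 1 — characteristic polynomial p(λ) = det(λI - Sigma) = λ³ - tr·λ² + c_1·λ - det, where tr = trace, c_1 = sum of the principal 2×2 minors, det = det(Sigma):
  tr = 8 + 5 + 5 = 18,
  c_1 = (8·5 - (-1)²) + (8·5 - (1)²) + (5·5 - (1)²) = 39 + 39 + 24 = 102,
  det = 8·(5·5 - (1)²) - (-1)·((-1)·5 - (1)·(1)) + (1)·((-1)·(1) - 5·(1)) = 8·(24) - (-1)·(-6) + (1)·(-6) = 180.
  So p(λ) = λ³ - 18λ² + 102λ - 180.
Step 2 — look for an integer root (rational root theorem: any rational root is an integer divisor of 180). Testing λ = 6:
  p(6) = 216 - 648 + 612 - 180 = 0  ✓
  Dividing out (λ - 6): p(λ) = (λ - 6)(λ² - 12λ + 30).
Step 3 — remaining eigenvalues from the quadratic λ² - 12λ + 30 = 0:
  Δ = 12² - 4·30 = 144 - 120 = 24,  λ = (12 ± √24)/2 = (12 ± 4.899)/2 ≈ 8.4495 or 3.5505.
  Sorted: λ_1 = 8.4495,  λ_2 = 6,  λ_3 = 3.5505  (check: sum = 18 = tr ✓).

Step 4 — unit eigenvector for λ_1 ≈ 8.4495: v spans the null space of (Sigma - λ_1 I), whose rows are
  r_1 = (-0.4495, -1, 1),  r_2 = (-1, -3.4495, 1),  r_3 = (1, 1, -3.4495).
  v is orthogonal to every row, so take v ∝ r_1 × r_2 = ((-1)·(1) - (1)·(-3.4495), (1)·(-1) - (-0.4495)·(1), (-0.4495)·(-3.4495) - (-1)·(-1)) ≈ (2.4495, -0.5505, 0.5505).
  Let u = (2.4495, -0.5505, 0.5505).
  ||u|| = √((2.4495)² + (-0.5505)² + (0.5505)²) = √(6.6061) ≈ 2.5702,  v_1 = u/||u|| ≈ (0.953, -0.2142, 0.2142) (||v_1|| = 1).

λ_1 = 8.4495,  λ_2 = 6,  λ_3 = 3.5505;  v_1 ≈ (0.953, -0.2142, 0.2142)


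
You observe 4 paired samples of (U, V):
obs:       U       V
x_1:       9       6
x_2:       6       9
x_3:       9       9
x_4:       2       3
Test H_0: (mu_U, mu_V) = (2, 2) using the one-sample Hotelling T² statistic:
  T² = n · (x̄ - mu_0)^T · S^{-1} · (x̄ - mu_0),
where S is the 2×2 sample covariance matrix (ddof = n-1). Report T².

Step 1 — sample mean vector:
  mean(U) = (9 + 6 + 9 + 2) / 4 = 26/4 = 6.5
  mean(V) = (6 + 9 + 9 + 3) / 4 = 27/4 = 6.75
  x̄ = (6.5, 6.75),  deviation x̄ - mu_0 = (6.5, 6.75) - (2, 2) = (4.5, 4.75).

Step 2 — sample covariance matrix, S[i,j] = (1/(n-1)) · Σ_k (x_{k,i} - mean_i) · (x_{k,j} - mean_j), divisor n-1 = 3:
  S[U,U] = ((2.5)·(2.5) + (-0.5)·(-0.5) + (2.5)·(2.5) + (-4.5)·(-4.5)) / 3 = 33/3 = 11
  S[U,V] = ((2.5)·(-0.75) + (-0.5)·(2.25) + (2.5)·(2.25) + (-4.5)·(-3.75)) / 3 = 19.5/3 = 6.5
  S[V,V] = ((-0.75)·(-0.75) + (2.25)·(2.25) + (2.25)·(2.25) + (-3.75)·(-3.75)) / 3 = 24.75/3 = 8.25
  S = [[11, 6.5],
 [6.5, 8.25]].

Step 3 — invert S. det(S) = 11·8.25 - (6.5)² = 48.5.
  S^{-1} = (1/det) · [[d, -b], [-b, a]] = [[0.1701, -0.134],
 [-0.134, 0.2268]].

Step 4 — quadratic form (x̄ - mu_0)^T · S^{-1} · (x̄ - mu_0):
  S^{-1} · (x̄ - mu_0) = (0.1289, 0.4742),
  (x̄ - mu_0)^T · [...] = (4.5)·(0.1289) + (4.75)·(0.4742) = 2.8325.

Step 5 — scale by n: T² = 4 · 2.8325 = 11.3299.

T² ≈ 11.3299


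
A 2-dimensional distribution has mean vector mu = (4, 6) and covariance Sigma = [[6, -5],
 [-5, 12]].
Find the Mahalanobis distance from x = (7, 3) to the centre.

Step 1 — centre the observation: (x - mu) = (3, -3).

Step 2 — invert Sigma. det(Sigma) = 6·12 - (-5)² = 47.
  Sigma^{-1} = (1/det) · [[d, -b], [-b, a]] = [[0.2553, 0.1064],
 [0.1064, 0.1277]].

Step 3 — form the quadratic (x - mu)^T · Sigma^{-1} · (x - mu):
  Sigma^{-1} · (x - mu) = (0.4468, -0.0638).
  (x - mu)^T · [Sigma^{-1} · (x - mu)] = (3)·(0.4468) + (-3)·(-0.0638) = 1.5319.

Step 4 — take square root: d = √(1.5319) ≈ 1.2377.

d(x, mu) = √(1.5319) ≈ 1.2377


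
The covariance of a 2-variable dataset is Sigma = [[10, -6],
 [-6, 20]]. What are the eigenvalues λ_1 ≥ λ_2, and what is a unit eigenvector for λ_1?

Step 1 — characteristic polynomial of 2×2 Sigma:
  det(Sigma - λI) = λ² - trace · λ + det = 0.
  trace = 10 + 20 = 30, det = 10·20 - (-6)² = 164.
Step 2 — discriminant:
  Δ = trace² - 4·det = 900 - 656 = 244.
Step 3 — eigenvalues:
  λ = (trace ± √Δ)/2 = (30 ± 15.6205)/2,
  λ_1 = 22.8102,  λ_2 = 7.1898.

Step 4 — unit eigenvector for λ_1: solve (Sigma - λ_1 I)v = 0. First row:
  (10 - 22.8102)·v_x + (-6)·v_y = 0, i.e. (-12.8102)·v_x + (-6)·v_y = 0,
  so v ∝ (b, λ_1 - a) = (-6, 12.8102); multiply by -1 so the first entry is positive: u = (6, -12.8102).
  ||u|| = √((6)² + (-12.8102)²) = √(200.1025) ≈ 14.1458,
  v_1 = u/||u|| ≈ (0.4242, -0.9056) (||v_1|| = 1).

λ_1 = 22.8102,  λ_2 = 7.1898;  v_1 ≈ (0.4242, -0.9056)


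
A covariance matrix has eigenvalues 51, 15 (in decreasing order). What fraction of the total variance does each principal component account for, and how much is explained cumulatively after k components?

Step 1 — total variance = trace(Sigma) = Σ λ_i = 51 + 15 = 66.

Step 2 — fraction explained by component i = λ_i / Σ λ:
  PC1: 51/66 = 0.7727
  PC2: 15/66 = 0.2273

Step 3 — cumulative fraction after k components = (λ_1 + ... + λ_k) / Σ λ:
  k = 1: 51/66 = 0.7727
  k = 2: (51 + 15)/66 = 66/66 = 1

Summary (fraction, with percent):

explained: PC1 0.7727 (77.27%), PC2 0.2273 (22.73%);  cumulative: 0.7727, 1


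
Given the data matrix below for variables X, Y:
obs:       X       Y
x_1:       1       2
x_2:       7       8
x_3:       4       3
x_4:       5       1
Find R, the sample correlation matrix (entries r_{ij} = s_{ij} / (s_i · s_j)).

Step 1 — column means:
  mean(X) = (1 + 7 + 4 + 5) / 4 = 17/4 = 4.25
  mean(Y) = (2 + 8 + 3 + 1) / 4 = 14/4 = 3.5

Step 2 — sample variances and covariances s[i,j] = (1/(n-1)) · Σ_k (x_{k,i} - mean_i) · (x_{k,j} - mean_j), with n-1 = 3:
  s[X,X] = ((-3.25)·(-3.25) + (2.75)·(2.75) + (-0.25)·(-0.25) + (0.75)·(0.75)) / 3 = 18.75/3 = 6.25
  s[X,Y] = ((-3.25)·(-1.5) + (2.75)·(4.5) + (-0.25)·(-0.5) + (0.75)·(-2.5)) / 3 = 15.5/3 = 5.1667
  s[Y,Y] = ((-1.5)·(-1.5) + (4.5)·(4.5) + (-0.5)·(-0.5) + (-2.5)·(-2.5)) / 3 = 29/3 = 9.6667
  Sample standard deviations s_i = √(s[i,i]):
  s(X) = √(6.25) = 2.5
  s(Y) = √(9.6667) = 3.1091

Step 3 — r_{ij} = s_{ij} / (s_i · s_j):
  r[X,X] = 1 (diagonal).
  r[X,Y] = 5.1667 / (2.5 · 3.1091) = 5.1667 / 7.7728 = 0.6647
  r[Y,Y] = 1 (diagonal).

R is symmetric with unit diagonal. Assembling:

R = [[1, 0.6647],
 [0.6647, 1]]


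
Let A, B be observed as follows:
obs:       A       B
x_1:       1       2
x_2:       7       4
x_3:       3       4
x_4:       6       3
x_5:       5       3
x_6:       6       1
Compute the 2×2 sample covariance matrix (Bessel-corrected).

Step 1 — column means:
  mean(A) = (1 + 7 + 3 + 6 + 5 + 6) / 6 = 28/6 = 4.6667
  mean(B) = (2 + 4 + 4 + 3 + 3 + 1) / 6 = 17/6 = 2.8333

Step 2 — sample covariance S[i,j] = (1/(n-1)) · Σ_k (x_{k,i} - mean_i) · (x_{k,j} - mean_j), with n-1 = 5.
  S[A,A] = ((-3.6667)·(-3.6667) + (2.3333)·(2.3333) + (-1.6667)·(-1.6667) + (1.3333)·(1.3333) + (0.3333)·(0.3333) + (1.3333)·(1.3333)) / 5 = 25.3333/5 = 5.0667
  S[A,B] = ((-3.6667)·(-0.8333) + (2.3333)·(1.1667) + (-1.6667)·(1.1667) + (1.3333)·(0.1667) + (0.3333)·(0.1667) + (1.3333)·(-1.8333)) / 5 = 1.6667/5 = 0.3333
  S[B,B] = ((-0.8333)·(-0.8333) + (1.1667)·(1.1667) + (1.1667)·(1.1667) + (0.1667)·(0.1667) + (0.1667)·(0.1667) + (-1.8333)·(-1.8333)) / 5 = 6.8333/5 = 1.3667

S is symmetric (S[j,i] = S[i,j]). Assembling:

S = [[5.0667, 0.3333],
 [0.3333, 1.3667]]


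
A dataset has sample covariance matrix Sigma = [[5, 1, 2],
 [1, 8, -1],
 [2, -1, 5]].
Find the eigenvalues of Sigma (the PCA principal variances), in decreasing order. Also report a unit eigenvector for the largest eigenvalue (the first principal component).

Step 1 — characteristic polynomial p(λ) = det(λI - Sigma) = λ³ - tr·λ² + c_1·λ - det, where tr = trace, c_1 = sum of the principal 2×2 minors, det = det(Sigma):
  tr = 5 + 8 + 5 = 18,
  c_1 = (5·8 - (1)²) + (5·5 - (2)²) + (8·5 - (-1)²) = 39 + 21 + 39 = 99,
  det = 5·(8·5 - (-1)²) - (1)·((1)·5 - (-1)·(2)) + (2)·((1)·(-1) - 8·(2)) = 5·(39) - (1)·(7) + (2)·(-17) = 154.
  So p(λ) = λ³ - 18λ² + 99λ - 154.
Step 2 — look for an integer root (rational root theorem: any rational root is an integer divisor of 154). Testing λ = 7:
  p(7) = 343 - 882 + 693 - 154 = 0  ✓
  Dividing out (λ - 7): p(λ) = (λ - 7)(λ² - 11λ + 22).
Step 3 — remaining eigenvalues from the quadratic λ² - 11λ + 22 = 0:
  Δ = 11² - 4·22 = 121 - 88 = 33,  λ = (11 ± √33)/2 = (11 ± 5.7446)/2 ≈ 8.3723 or 2.6277.
  Sorted: λ_1 = 8.3723,  λ_2 = 7,  λ_3 = 2.6277  (check: sum = 18 = tr ✓).

Step 4 — unit eigenvector for λ_1 ≈ 8.3723: v spans the null space of (Sigma - λ_1 I), whose rows are
  r_1 = (-3.3723, 1, 2),  r_2 = (1, -0.3723, -1),  r_3 = (2, -1, -3.3723).
  v is orthogonal to every row, so take v ∝ r_1 × r_2 = ((1)·(-1) - (2)·(-0.3723), (2)·(1) - (-3.3723)·(-1), (-3.3723)·(-0.3723) - (1)·(1)) ≈ (-0.2554, -1.3723, 0.2554).
  Rescale (multiply by -1 so the first nonzero entry is positive): u = (0.2554, 1.3723, -0.2554).
  ||u|| = √((0.2554)² + (1.3723)² + (-0.2554)²) = √(2.0137) ≈ 1.419,  v_1 = u/||u|| ≈ (0.18, 0.9671, -0.18) (||v_1|| = 1).

λ_1 = 8.3723,  λ_2 = 7,  λ_3 = 2.6277;  v_1 ≈ (0.18, 0.9671, -0.18)


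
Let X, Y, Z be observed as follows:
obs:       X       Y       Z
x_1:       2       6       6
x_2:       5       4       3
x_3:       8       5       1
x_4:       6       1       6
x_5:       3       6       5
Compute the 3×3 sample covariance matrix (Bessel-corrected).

Step 1 — column means:
  mean(X) = (2 + 5 + 8 + 6 + 3) / 5 = 24/5 = 4.8
  mean(Y) = (6 + 4 + 5 + 1 + 6) / 5 = 22/5 = 4.4
  mean(Z) = (6 + 3 + 1 + 6 + 5) / 5 = 21/5 = 4.2

Step 2 — sample covariance S[i,j] = (1/(n-1)) · Σ_k (x_{k,i} - mean_i) · (x_{k,j} - mean_j), with n-1 = 4.
  S[X,X] = ((-2.8)·(-2.8) + (0.2)·(0.2) + (3.2)·(3.2) + (1.2)·(1.2) + (-1.8)·(-1.8)) / 4 = 22.8/4 = 5.7
  S[X,Y] = ((-2.8)·(1.6) + (0.2)·(-0.4) + (3.2)·(0.6) + (1.2)·(-3.4) + (-1.8)·(1.6)) / 4 = -9.6/4 = -2.4
  S[X,Z] = ((-2.8)·(1.8) + (0.2)·(-1.2) + (3.2)·(-3.2) + (1.2)·(1.8) + (-1.8)·(0.8)) / 4 = -14.8/4 = -3.7
  S[Y,Y] = ((1.6)·(1.6) + (-0.4)·(-0.4) + (0.6)·(0.6) + (-3.4)·(-3.4) + (1.6)·(1.6)) / 4 = 17.2/4 = 4.3
  S[Y,Z] = ((1.6)·(1.8) + (-0.4)·(-1.2) + (0.6)·(-3.2) + (-3.4)·(1.8) + (1.6)·(0.8)) / 4 = -3.4/4 = -0.85
  S[Z,Z] = ((1.8)·(1.8) + (-1.2)·(-1.2) + (-3.2)·(-3.2) + (1.8)·(1.8) + (0.8)·(0.8)) / 4 = 18.8/4 = 4.7

S is symmetric (S[j,i] = S[i,j]). Assembling:

S = [[5.7, -2.4, -3.7],
 [-2.4, 4.3, -0.85],
 [-3.7, -0.85, 4.7]]


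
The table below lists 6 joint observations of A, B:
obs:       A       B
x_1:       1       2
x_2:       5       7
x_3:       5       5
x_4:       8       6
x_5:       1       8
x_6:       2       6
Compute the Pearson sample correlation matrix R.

Step 1 — column means:
  mean(A) = (1 + 5 + 5 + 8 + 1 + 2) / 6 = 22/6 = 3.6667
  mean(B) = (2 + 7 + 5 + 6 + 8 + 6) / 6 = 34/6 = 5.6667

Step 2 — sample variances and covariances s[i,j] = (1/(n-1)) · Σ_k (x_{k,i} - mean_i) · (x_{k,j} - mean_j), with n-1 = 5:
  s[A,A] = ((-2.6667)·(-2.6667) + (1.3333)·(1.3333) + (1.3333)·(1.3333) + (4.3333)·(4.3333) + (-2.6667)·(-2.6667) + (-1.6667)·(-1.6667)) / 5 = 39.3333/5 = 7.8667
  s[A,B] = ((-2.6667)·(-3.6667) + (1.3333)·(1.3333) + (1.3333)·(-0.6667) + (4.3333)·(0.3333) + (-2.6667)·(2.3333) + (-1.6667)·(0.3333)) / 5 = 5.3333/5 = 1.0667
  s[B,B] = ((-3.6667)·(-3.6667) + (1.3333)·(1.3333) + (-0.6667)·(-0.6667) + (0.3333)·(0.3333) + (2.3333)·(2.3333) + (0.3333)·(0.3333)) / 5 = 21.3333/5 = 4.2667
  Sample standard deviations s_i = √(s[i,i]):
  s(A) = √(7.8667) = 2.8048
  s(B) = √(4.2667) = 2.0656

Step 3 — r_{ij} = s_{ij} / (s_i · s_j):
  r[A,A] = 1 (diagonal).
  r[A,B] = 1.0667 / (2.8048 · 2.0656) = 1.0667 / 5.7935 = 0.1841
  r[B,B] = 1 (diagonal).

R is symmetric with unit diagonal. Assembling:

R = [[1, 0.1841],
 [0.1841, 1]]


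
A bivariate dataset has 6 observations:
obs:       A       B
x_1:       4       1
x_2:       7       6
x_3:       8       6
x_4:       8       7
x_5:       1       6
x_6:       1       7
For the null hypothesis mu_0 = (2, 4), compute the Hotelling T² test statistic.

Step 1 — sample mean vector:
  mean(A) = (4 + 7 + 8 + 8 + 1 + 1) / 6 = 29/6 = 4.8333
  mean(B) = (1 + 6 + 6 + 7 + 6 + 7) / 6 = 33/6 = 5.5
  x̄ = (4.8333, 5.5),  deviation x̄ - mu_0 = (4.8333, 5.5) - (2, 4) = (2.8333, 1.5).

Step 2 — sample covariance matrix, S[i,j] = (1/(n-1)) · Σ_k (x_{k,i} - mean_i) · (x_{k,j} - mean_j), divisor n-1 = 5:
  S[A,A] = ((-0.8333)·(-0.8333) + (2.1667)·(2.1667) + (3.1667)·(3.1667) + (3.1667)·(3.1667) + (-3.8333)·(-3.8333) + (-3.8333)·(-3.8333)) / 5 = 54.8333/5 = 10.9667
  S[A,B] = ((-0.8333)·(-4.5) + (2.1667)·(0.5) + (3.1667)·(0.5) + (3.1667)·(1.5) + (-3.8333)·(0.5) + (-3.8333)·(1.5)) / 5 = 3.5/5 = 0.7
  S[B,B] = ((-4.5)·(-4.5) + (0.5)·(0.5) + (0.5)·(0.5) + (1.5)·(1.5) + (0.5)·(0.5) + (1.5)·(1.5)) / 5 = 25.5/5 = 5.1
  S = [[10.9667, 0.7],
 [0.7, 5.1]].

Step 3 — invert S. det(S) = 10.9667·5.1 - (0.7)² = 55.44.
  S^{-1} = (1/det) · [[d, -b], [-b, a]] = [[0.092, -0.0126],
 [-0.0126, 0.1978]].

Step 4 — quadratic form (x̄ - mu_0)^T · S^{-1} · (x̄ - mu_0):
  S^{-1} · (x̄ - mu_0) = (0.2417, 0.2609),
  (x̄ - mu_0)^T · [...] = (2.8333)·(0.2417) + (1.5)·(0.2609) = 1.0762.

Step 5 — scale by n: T² = 6 · 1.0762 = 6.4574.

T² ≈ 6.4574


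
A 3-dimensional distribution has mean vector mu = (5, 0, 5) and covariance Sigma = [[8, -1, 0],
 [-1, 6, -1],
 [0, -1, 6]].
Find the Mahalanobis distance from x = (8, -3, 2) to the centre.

Step 1 — centre the observation: (x - mu) = (3, -3, -3).

Step 2 — invert Sigma (cofactor / det for 3×3, or solve directly):
  Sigma^{-1} = [[0.1277, 0.0219, 0.0036],
 [0.0219, 0.1752, 0.0292],
 [0.0036, 0.0292, 0.1715]].

Step 3 — form the quadratic (x - mu)^T · Sigma^{-1} · (x - mu):
  Sigma^{-1} · (x - mu) = (0.3066, -0.5474, -0.5912).
  (x - mu)^T · [Sigma^{-1} · (x - mu)] = (3)·(0.3066) + (-3)·(-0.5474) + (-3)·(-0.5912) = 4.3358.

Step 4 — take square root: d = √(4.3358) ≈ 2.0823.

d(x, mu) = √(4.3358) ≈ 2.0823


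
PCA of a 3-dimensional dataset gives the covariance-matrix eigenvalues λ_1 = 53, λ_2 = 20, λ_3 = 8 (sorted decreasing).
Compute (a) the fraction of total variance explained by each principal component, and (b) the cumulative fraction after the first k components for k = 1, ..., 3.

Step 1 — total variance = trace(Sigma) = Σ λ_i = 53 + 20 + 8 = 81.

Step 2 — fraction explained by component i = λ_i / Σ λ:
  PC1: 53/81 = 0.6543
  PC2: 20/81 = 0.2469
  PC3: 8/81 = 0.0988

Step 3 — cumulative fraction after k components = (λ_1 + ... + λ_k) / Σ λ:
  k = 1: 53/81 = 0.6543
  k = 2: (53 + 20)/81 = 73/81 = 0.9012
  k = 3: (53 + 20 + 8)/81 = 81/81 = 1

Summary (fraction, with percent):

explained: PC1 0.6543 (65.43%), PC2 0.2469 (24.69%), PC3 0.0988 (9.88%);  cumulative: 0.6543, 0.9012, 1


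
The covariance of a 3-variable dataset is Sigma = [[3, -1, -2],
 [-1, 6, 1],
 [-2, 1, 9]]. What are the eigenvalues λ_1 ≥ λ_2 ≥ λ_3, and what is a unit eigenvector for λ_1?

Step 1 — characteristic polynomial p(λ) = det(λI - Sigma) = λ³ - tr·λ² + c_1·λ - det, where tr = trace, c_1 = sum of the principal 2×2 minors, det = det(Sigma):
  tr = 3 + 6 + 9 = 18,
  c_1 = (3·6 - (-1)²) + (3·9 - (-2)²) + (6·9 - (1)²) = 17 + 23 + 53 = 93,
  det = 3·(6·9 - (1)²) - (-1)·((-1)·9 - (1)·(-2)) + (-2)·((-1)·(1) - 6·(-2)) = 3·(53) - (-1)·(-7) + (-2)·(11) = 130.
  So p(λ) = λ³ - 18λ² + 93λ - 130.
Step 2 — look for an integer root (rational root theorem: any rational root is an integer divisor of 130). Testing λ = 10:
  p(10) = 1000 - 1800 + 930 - 130 = 0  ✓
  Dividing out (λ - 10): p(λ) = (λ - 10)(λ² - 8λ + 13).
Step 3 — remaining eigenvalues from the quadratic λ² - 8λ + 13 = 0:
  Δ = 8² - 4·13 = 64 - 52 = 12,  λ = (8 ± √12)/2 = (8 ± 3.4641)/2 ≈ 5.7321 or 2.2679.
  Sorted: λ_1 = 10,  λ_2 = 5.7321,  λ_3 = 2.2679  (check: sum = 18 = tr ✓).

Step 4 — unit eigenvector for λ_1 = 10: v spans the null space of (Sigma - λ_1 I), whose rows are
  r_1 = (-7, -1, -2),  r_2 = (-1, -4, 1),  r_3 = (-2, 1, -1).
  v is orthogonal to every row, so take v ∝ r_1 × r_2 = ((-1)·(1) - (-2)·(-4), (-2)·(-1) - (-7)·(1), (-7)·(-4) - (-1)·(-1)) = (-9, 9, 27).
  Rescale (divide by 9; multiply by -1 so the first nonzero entry is positive): u = (1, -1, -3).
  ||u|| = √((1)² + (-1)² + (-3)²) = √(11) ≈ 3.3166,  v_1 = u/||u|| ≈ (0.3015, -0.3015, -0.9045) (||v_1|| = 1).

λ_1 = 10,  λ_2 = 5.7321,  λ_3 = 2.2679;  v_1 ≈ (0.3015, -0.3015, -0.9045)


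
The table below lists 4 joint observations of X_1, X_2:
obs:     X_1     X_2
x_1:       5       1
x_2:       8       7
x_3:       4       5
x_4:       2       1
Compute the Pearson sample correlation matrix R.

Step 1 — column means:
  mean(X_1) = (5 + 8 + 4 + 2) / 4 = 19/4 = 4.75
  mean(X_2) = (1 + 7 + 5 + 1) / 4 = 14/4 = 3.5

Step 2 — sample variances and covariances s[i,j] = (1/(n-1)) · Σ_k (x_{k,i} - mean_i) · (x_{k,j} - mean_j), with n-1 = 3:
  s[X_1,X_1] = ((0.25)·(0.25) + (3.25)·(3.25) + (-0.75)·(-0.75) + (-2.75)·(-2.75)) / 3 = 18.75/3 = 6.25
  s[X_1,X_2] = ((0.25)·(-2.5) + (3.25)·(3.5) + (-0.75)·(1.5) + (-2.75)·(-2.5)) / 3 = 16.5/3 = 5.5
  s[X_2,X_2] = ((-2.5)·(-2.5) + (3.5)·(3.5) + (1.5)·(1.5) + (-2.5)·(-2.5)) / 3 = 27/3 = 9
  Sample standard deviations s_i = √(s[i,i]):
  s(X_1) = √(6.25) = 2.5
  s(X_2) = √(9) = 3

Step 3 — r_{ij} = s_{ij} / (s_i · s_j):
  r[X_1,X_1] = 1 (diagonal).
  r[X_1,X_2] = 5.5 / (2.5 · 3) = 5.5 / 7.5 = 0.7333
  r[X_2,X_2] = 1 (diagonal).

R is symmetric with unit diagonal. Assembling:

R = [[1, 0.7333],
 [0.7333, 1]]


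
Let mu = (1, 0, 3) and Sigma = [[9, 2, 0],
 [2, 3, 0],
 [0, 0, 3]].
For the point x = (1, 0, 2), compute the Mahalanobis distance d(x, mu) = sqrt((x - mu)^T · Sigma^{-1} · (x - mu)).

Step 1 — centre the observation: (x - mu) = (0, 0, -1).

Step 2 — invert Sigma (cofactor / det for 3×3, or solve directly):
  Sigma^{-1} = [[0.1304, -0.087, 0],
 [-0.087, 0.3913, 0],
 [0, 0, 0.3333]].

Step 3 — form the quadratic (x - mu)^T · Sigma^{-1} · (x - mu):
  Sigma^{-1} · (x - mu) = (0, 0, -0.3333).
  (x - mu)^T · [Sigma^{-1} · (x - mu)] = (0)·(0) + (0)·(0) + (-1)·(-0.3333) = 0.3333.

Step 4 — take square root: d = √(0.3333) ≈ 0.5774.

d(x, mu) = √(0.3333) ≈ 0.5774


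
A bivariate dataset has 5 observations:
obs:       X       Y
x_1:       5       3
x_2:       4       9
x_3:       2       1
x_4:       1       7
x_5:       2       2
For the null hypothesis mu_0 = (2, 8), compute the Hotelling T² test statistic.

Step 1 — sample mean vector:
  mean(X) = (5 + 4 + 2 + 1 + 2) / 5 = 14/5 = 2.8
  mean(Y) = (3 + 9 + 1 + 7 + 2) / 5 = 22/5 = 4.4
  x̄ = (2.8, 4.4),  deviation x̄ - mu_0 = (2.8, 4.4) - (2, 8) = (0.8, -3.6).

Step 2 — sample covariance matrix, S[i,j] = (1/(n-1)) · Σ_k (x_{k,i} - mean_i) · (x_{k,j} - mean_j), divisor n-1 = 4:
  S[X,X] = ((2.2)·(2.2) + (1.2)·(1.2) + (-0.8)·(-0.8) + (-1.8)·(-1.8) + (-0.8)·(-0.8)) / 4 = 10.8/4 = 2.7
  S[X,Y] = ((2.2)·(-1.4) + (1.2)·(4.6) + (-0.8)·(-3.4) + (-1.8)·(2.6) + (-0.8)·(-2.4)) / 4 = 2.4/4 = 0.6
  S[Y,Y] = ((-1.4)·(-1.4) + (4.6)·(4.6) + (-3.4)·(-3.4) + (2.6)·(2.6) + (-2.4)·(-2.4)) / 4 = 47.2/4 = 11.8
  S = [[2.7, 0.6],
 [0.6, 11.8]].

Step 3 — invert S. det(S) = 2.7·11.8 - (0.6)² = 31.5.
  S^{-1} = (1/det) · [[d, -b], [-b, a]] = [[0.3746, -0.019],
 [-0.019, 0.0857]].

Step 4 — quadratic form (x̄ - mu_0)^T · S^{-1} · (x̄ - mu_0):
  S^{-1} · (x̄ - mu_0) = (0.3683, -0.3238),
  (x̄ - mu_0)^T · [...] = (0.8)·(0.3683) + (-3.6)·(-0.3238) = 1.4603.

Step 5 — scale by n: T² = 5 · 1.4603 = 7.3016.

T² ≈ 7.3016


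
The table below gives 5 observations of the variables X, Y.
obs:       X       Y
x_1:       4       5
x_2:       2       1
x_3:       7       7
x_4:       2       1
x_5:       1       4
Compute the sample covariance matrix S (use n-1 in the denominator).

Step 1 — column means:
  mean(X) = (4 + 2 + 7 + 2 + 1) / 5 = 16/5 = 3.2
  mean(Y) = (5 + 1 + 7 + 1 + 4) / 5 = 18/5 = 3.6

Step 2 — sample covariance S[i,j] = (1/(n-1)) · Σ_k (x_{k,i} - mean_i) · (x_{k,j} - mean_j), with n-1 = 4.
  S[X,X] = ((0.8)·(0.8) + (-1.2)·(-1.2) + (3.8)·(3.8) + (-1.2)·(-1.2) + (-2.2)·(-2.2)) / 4 = 22.8/4 = 5.7
  S[X,Y] = ((0.8)·(1.4) + (-1.2)·(-2.6) + (3.8)·(3.4) + (-1.2)·(-2.6) + (-2.2)·(0.4)) / 4 = 19.4/4 = 4.85
  S[Y,Y] = ((1.4)·(1.4) + (-2.6)·(-2.6) + (3.4)·(3.4) + (-2.6)·(-2.6) + (0.4)·(0.4)) / 4 = 27.2/4 = 6.8

S is symmetric (S[j,i] = S[i,j]). Assembling:

S = [[5.7, 4.85],
 [4.85, 6.8]]


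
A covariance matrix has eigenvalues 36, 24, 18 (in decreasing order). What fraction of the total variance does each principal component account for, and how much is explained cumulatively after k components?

Step 1 — total variance = trace(Sigma) = Σ λ_i = 36 + 24 + 18 = 78.

Step 2 — fraction explained by component i = λ_i / Σ λ:
  PC1: 36/78 = 0.4615
  PC2: 24/78 = 0.3077
  PC3: 18/78 = 0.2308

Step 3 — cumulative fraction after k components = (λ_1 + ... + λ_k) / Σ λ:
  k = 1: 36/78 = 0.4615
  k = 2: (36 + 24)/78 = 60/78 = 0.7692
  k = 3: (36 + 24 + 18)/78 = 78/78 = 1

Summary (fraction, with percent):

explained: PC1 0.4615 (46.15%), PC2 0.3077 (30.77%), PC3 0.2308 (23.08%);  cumulative: 0.4615, 0.7692, 1


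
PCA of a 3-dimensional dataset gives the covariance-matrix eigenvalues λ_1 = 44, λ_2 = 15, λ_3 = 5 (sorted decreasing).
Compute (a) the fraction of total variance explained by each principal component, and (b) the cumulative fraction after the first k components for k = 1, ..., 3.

Step 1 — total variance = trace(Sigma) = Σ λ_i = 44 + 15 + 5 = 64.

Step 2 — fraction explained by component i = λ_i / Σ λ:
  PC1: 44/64 = 0.6875
  PC2: 15/64 = 0.2344
  PC3: 5/64 = 0.0781

Step 3 — cumulative fraction after k components = (λ_1 + ... + λ_k) / Σ λ:
  k = 1: 44/64 = 0.6875
  k = 2: (44 + 15)/64 = 59/64 = 0.9219
  k = 3: (44 + 15 + 5)/64 = 64/64 = 1

Summary (fraction, with percent):

explained: PC1 0.6875 (68.75%), PC2 0.2344 (23.44%), PC3 0.0781 (7.81%);  cumulative: 0.6875, 0.9219, 1


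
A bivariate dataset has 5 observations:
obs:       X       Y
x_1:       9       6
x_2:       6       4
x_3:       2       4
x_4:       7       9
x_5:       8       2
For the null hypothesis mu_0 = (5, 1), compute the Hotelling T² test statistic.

Step 1 — sample mean vector:
  mean(X) = (9 + 6 + 2 + 7 + 8) / 5 = 32/5 = 6.4
  mean(Y) = (6 + 4 + 4 + 9 + 2) / 5 = 25/5 = 5
  x̄ = (6.4, 5),  deviation x̄ - mu_0 = (6.4, 5) - (5, 1) = (1.4, 4).

Step 2 — sample covariance matrix, S[i,j] = (1/(n-1)) · Σ_k (x_{k,i} - mean_i) · (x_{k,j} - mean_j), divisor n-1 = 4:
  S[X,X] = ((2.6)·(2.6) + (-0.4)·(-0.4) + (-4.4)·(-4.4) + (0.6)·(0.6) + (1.6)·(1.6)) / 4 = 29.2/4 = 7.3
  S[X,Y] = ((2.6)·(1) + (-0.4)·(-1) + (-4.4)·(-1) + (0.6)·(4) + (1.6)·(-3)) / 4 = 5/4 = 1.25
  S[Y,Y] = ((1)·(1) + (-1)·(-1) + (-1)·(-1) + (4)·(4) + (-3)·(-3)) / 4 = 28/4 = 7
  S = [[7.3, 1.25],
 [1.25, 7]].

Step 3 — invert S. det(S) = 7.3·7 - (1.25)² = 49.5375.
  S^{-1} = (1/det) · [[d, -b], [-b, a]] = [[0.1413, -0.0252],
 [-0.0252, 0.1474]].

Step 4 — quadratic form (x̄ - mu_0)^T · S^{-1} · (x̄ - mu_0):
  S^{-1} · (x̄ - mu_0) = (0.0969, 0.5541),
  (x̄ - mu_0)^T · [...] = (1.4)·(0.0969) + (4)·(0.5541) = 2.3522.

Step 5 — scale by n: T² = 5 · 2.3522 = 11.7608.

T² ≈ 11.7608


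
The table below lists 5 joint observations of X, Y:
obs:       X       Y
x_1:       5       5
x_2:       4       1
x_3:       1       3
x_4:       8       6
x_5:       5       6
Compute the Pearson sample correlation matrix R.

Step 1 — column means:
  mean(X) = (5 + 4 + 1 + 8 + 5) / 5 = 23/5 = 4.6
  mean(Y) = (5 + 1 + 3 + 6 + 6) / 5 = 21/5 = 4.2

Step 2 — sample variances and covariances s[i,j] = (1/(n-1)) · Σ_k (x_{k,i} - mean_i) · (x_{k,j} - mean_j), with n-1 = 4:
  s[X,X] = ((0.4)·(0.4) + (-0.6)·(-0.6) + (-3.6)·(-3.6) + (3.4)·(3.4) + (0.4)·(0.4)) / 4 = 25.2/4 = 6.3
  s[X,Y] = ((0.4)·(0.8) + (-0.6)·(-3.2) + (-3.6)·(-1.2) + (3.4)·(1.8) + (0.4)·(1.8)) / 4 = 13.4/4 = 3.35
  s[Y,Y] = ((0.8)·(0.8) + (-3.2)·(-3.2) + (-1.2)·(-1.2) + (1.8)·(1.8) + (1.8)·(1.8)) / 4 = 18.8/4 = 4.7
  Sample standard deviations s_i = √(s[i,i]):
  s(X) = √(6.3) = 2.51
  s(Y) = √(4.7) = 2.1679

Step 3 — r_{ij} = s_{ij} / (s_i · s_j):
  r[X,X] = 1 (diagonal).
  r[X,Y] = 3.35 / (2.51 · 2.1679) = 3.35 / 5.4415 = 0.6156
  r[Y,Y] = 1 (diagonal).

R is symmetric with unit diagonal. Assembling:

R = [[1, 0.6156],
 [0.6156, 1]]


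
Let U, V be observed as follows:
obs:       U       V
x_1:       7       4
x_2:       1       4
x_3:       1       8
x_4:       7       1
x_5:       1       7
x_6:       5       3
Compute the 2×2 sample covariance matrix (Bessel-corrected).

Step 1 — column means:
  mean(U) = (7 + 1 + 1 + 7 + 1 + 5) / 6 = 22/6 = 3.6667
  mean(V) = (4 + 4 + 8 + 1 + 7 + 3) / 6 = 27/6 = 4.5

Step 2 — sample covariance S[i,j] = (1/(n-1)) · Σ_k (x_{k,i} - mean_i) · (x_{k,j} - mean_j), with n-1 = 5.
  S[U,U] = ((3.3333)·(3.3333) + (-2.6667)·(-2.6667) + (-2.6667)·(-2.6667) + (3.3333)·(3.3333) + (-2.6667)·(-2.6667) + (1.3333)·(1.3333)) / 5 = 45.3333/5 = 9.0667
  S[U,V] = ((3.3333)·(-0.5) + (-2.6667)·(-0.5) + (-2.6667)·(3.5) + (3.3333)·(-3.5) + (-2.6667)·(2.5) + (1.3333)·(-1.5)) / 5 = -30/5 = -6
  S[V,V] = ((-0.5)·(-0.5) + (-0.5)·(-0.5) + (3.5)·(3.5) + (-3.5)·(-3.5) + (2.5)·(2.5) + (-1.5)·(-1.5)) / 5 = 33.5/5 = 6.7

S is symmetric (S[j,i] = S[i,j]). Assembling:

S = [[9.0667, -6],
 [-6, 6.7]]


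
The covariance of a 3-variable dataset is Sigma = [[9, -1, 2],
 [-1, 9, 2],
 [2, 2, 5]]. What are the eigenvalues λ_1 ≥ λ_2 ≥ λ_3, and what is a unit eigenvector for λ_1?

Step 1 — characteristic polynomial p(λ) = det(λI - Sigma) = λ³ - tr·λ² + c_1·λ - det, where tr = trace, c_1 = sum of the principal 2×2 minors, det = det(Sigma):
  tr = 9 + 9 + 5 = 23,
  c_1 = (9·9 - (-1)²) + (9·5 - (2)²) + (9·5 - (2)²) = 80 + 41 + 41 = 162,
  det = 9·(9·5 - (2)²) - (-1)·((-1)·5 - (2)·(2)) + (2)·((-1)·(2) - 9·(2)) = 9·(41) - (-1)·(-9) + (2)·(-20) = 320.
  So p(λ) = λ³ - 23λ² + 162λ - 320.
Step 2 — look for an integer root (rational root theorem: any rational root is an integer divisor of 320). Testing λ = 10:
  p(10) = 1000 - 2300 + 1620 - 320 = 0  ✓
  Dividing out (λ - 10): p(λ) = (λ - 10)(λ² - 13λ + 32).
Step 3 — remaining eigenvalues from the quadratic λ² - 13λ + 32 = 0:
  Δ = 13² - 4·32 = 169 - 128 = 41,  λ = (13 ± √41)/2 = (13 ± 6.4031)/2 ≈ 9.7016 or 3.2984.
  Sorted: λ_1 = 10,  λ_2 = 9.7016,  λ_3 = 3.2984  (check: sum = 23 = tr ✓).

Step 4 — unit eigenvector for λ_1 = 10: v spans the null space of (Sigma - λ_1 I), whose rows are
  r_1 = (-1, -1, 2),  r_2 = (-1, -1, 2),  r_3 = (2, 2, -5).
  v is orthogonal to every row, so take v ∝ r_1 × r_3 = ((-1)·(-5) - (2)·(2), (2)·(2) - (-1)·(-5), (-1)·(2) - (-1)·(2)) = (1, -1, 0).
  Let u = (1, -1, 0).
  ||u|| = √((1)² + (-1)² + (0)²) = √(2) ≈ 1.4142,  v_1 = u/||u|| ≈ (0.7071, -0.7071, 0) (||v_1|| = 1).

λ_1 = 10,  λ_2 = 9.7016,  λ_3 = 3.2984;  v_1 ≈ (0.7071, -0.7071, 0)


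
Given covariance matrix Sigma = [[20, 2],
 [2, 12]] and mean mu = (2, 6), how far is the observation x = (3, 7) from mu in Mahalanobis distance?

Step 1 — centre the observation: (x - mu) = (1, 1).

Step 2 — invert Sigma. det(Sigma) = 20·12 - (2)² = 236.
  Sigma^{-1} = (1/det) · [[d, -b], [-b, a]] = [[0.0508, -0.0085],
 [-0.0085, 0.0847]].

Step 3 — form the quadratic (x - mu)^T · Sigma^{-1} · (x - mu):
  Sigma^{-1} · (x - mu) = (0.0424, 0.0763).
  (x - mu)^T · [Sigma^{-1} · (x - mu)] = (1)·(0.0424) + (1)·(0.0763) = 0.1186.

Step 4 — take square root: d = √(0.1186) ≈ 0.3444.

d(x, mu) = √(0.1186) ≈ 0.3444


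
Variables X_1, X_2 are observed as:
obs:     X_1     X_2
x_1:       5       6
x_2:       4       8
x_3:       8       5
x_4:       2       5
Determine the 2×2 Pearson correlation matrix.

Step 1 — column means:
  mean(X_1) = (5 + 4 + 8 + 2) / 4 = 19/4 = 4.75
  mean(X_2) = (6 + 8 + 5 + 5) / 4 = 24/4 = 6

Step 2 — sample variances and covariances s[i,j] = (1/(n-1)) · Σ_k (x_{k,i} - mean_i) · (x_{k,j} - mean_j), with n-1 = 3:
  s[X_1,X_1] = ((0.25)·(0.25) + (-0.75)·(-0.75) + (3.25)·(3.25) + (-2.75)·(-2.75)) / 3 = 18.75/3 = 6.25
  s[X_1,X_2] = ((0.25)·(0) + (-0.75)·(2) + (3.25)·(-1) + (-2.75)·(-1)) / 3 = -2/3 = -0.6667
  s[X_2,X_2] = ((0)·(0) + (2)·(2) + (-1)·(-1) + (-1)·(-1)) / 3 = 6/3 = 2
  Sample standard deviations s_i = √(s[i,i]):
  s(X_1) = √(6.25) = 2.5
  s(X_2) = √(2) = 1.4142

Step 3 — r_{ij} = s_{ij} / (s_i · s_j):
  r[X_1,X_1] = 1 (diagonal).
  r[X_1,X_2] = -0.6667 / (2.5 · 1.4142) = -0.6667 / 3.5355 = -0.1886
  r[X_2,X_2] = 1 (diagonal).

R is symmetric with unit diagonal. Assembling:

R = [[1, -0.1886],
 [-0.1886, 1]]


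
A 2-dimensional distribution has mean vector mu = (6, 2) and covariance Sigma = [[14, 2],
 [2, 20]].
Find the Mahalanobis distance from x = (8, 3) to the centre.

Step 1 — centre the observation: (x - mu) = (2, 1).

Step 2 — invert Sigma. det(Sigma) = 14·20 - (2)² = 276.
  Sigma^{-1} = (1/det) · [[d, -b], [-b, a]] = [[0.0725, -0.0072],
 [-0.0072, 0.0507]].

Step 3 — form the quadratic (x - mu)^T · Sigma^{-1} · (x - mu):
  Sigma^{-1} · (x - mu) = (0.1377, 0.0362).
  (x - mu)^T · [Sigma^{-1} · (x - mu)] = (2)·(0.1377) + (1)·(0.0362) = 0.3116.

Step 4 — take square root: d = √(0.3116) ≈ 0.5582.

d(x, mu) = √(0.3116) ≈ 0.5582


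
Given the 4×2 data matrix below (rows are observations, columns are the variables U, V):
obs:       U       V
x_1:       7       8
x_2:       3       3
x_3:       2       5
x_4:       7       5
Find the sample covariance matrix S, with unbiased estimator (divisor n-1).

Step 1 — column means:
  mean(U) = (7 + 3 + 2 + 7) / 4 = 19/4 = 4.75
  mean(V) = (8 + 3 + 5 + 5) / 4 = 21/4 = 5.25

Step 2 — sample covariance S[i,j] = (1/(n-1)) · Σ_k (x_{k,i} - mean_i) · (x_{k,j} - mean_j), with n-1 = 3.
  S[U,U] = ((2.25)·(2.25) + (-1.75)·(-1.75) + (-2.75)·(-2.75) + (2.25)·(2.25)) / 3 = 20.75/3 = 6.9167
  S[U,V] = ((2.25)·(2.75) + (-1.75)·(-2.25) + (-2.75)·(-0.25) + (2.25)·(-0.25)) / 3 = 10.25/3 = 3.4167
  S[V,V] = ((2.75)·(2.75) + (-2.25)·(-2.25) + (-0.25)·(-0.25) + (-0.25)·(-0.25)) / 3 = 12.75/3 = 4.25

S is symmetric (S[j,i] = S[i,j]). Assembling:

S = [[6.9167, 3.4167],
 [3.4167, 4.25]]


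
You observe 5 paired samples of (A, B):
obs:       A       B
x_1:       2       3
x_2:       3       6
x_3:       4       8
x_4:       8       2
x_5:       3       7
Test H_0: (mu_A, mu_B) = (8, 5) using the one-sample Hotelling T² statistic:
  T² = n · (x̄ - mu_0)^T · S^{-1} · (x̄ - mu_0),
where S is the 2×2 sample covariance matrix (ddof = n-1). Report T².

Step 1 — sample mean vector:
  mean(A) = (2 + 3 + 4 + 8 + 3) / 5 = 20/5 = 4
  mean(B) = (3 + 6 + 8 + 2 + 7) / 5 = 26/5 = 5.2
  x̄ = (4, 5.2),  deviation x̄ - mu_0 = (4, 5.2) - (8, 5) = (-4, 0.2).

Step 2 — sample covariance matrix, S[i,j] = (1/(n-1)) · Σ_k (x_{k,i} - mean_i) · (x_{k,j} - mean_j), divisor n-1 = 4:
  S[A,A] = ((-2)·(-2) + (-1)·(-1) + (0)·(0) + (4)·(4) + (-1)·(-1)) / 4 = 22/4 = 5.5
  S[A,B] = ((-2)·(-2.2) + (-1)·(0.8) + (0)·(2.8) + (4)·(-3.2) + (-1)·(1.8)) / 4 = -11/4 = -2.75
  S[B,B] = ((-2.2)·(-2.2) + (0.8)·(0.8) + (2.8)·(2.8) + (-3.2)·(-3.2) + (1.8)·(1.8)) / 4 = 26.8/4 = 6.7
  S = [[5.5, -2.75],
 [-2.75, 6.7]].

Step 3 — invert S. det(S) = 5.5·6.7 - (-2.75)² = 29.2875.
  S^{-1} = (1/det) · [[d, -b], [-b, a]] = [[0.2288, 0.0939],
 [0.0939, 0.1878]].

Step 4 — quadratic form (x̄ - mu_0)^T · S^{-1} · (x̄ - mu_0):
  S^{-1} · (x̄ - mu_0) = (-0.8963, -0.338),
  (x̄ - mu_0)^T · [...] = (-4)·(-0.8963) + (0.2)·(-0.338) = 3.5175.

Step 5 — scale by n: T² = 5 · 3.5175 = 17.5877.

T² ≈ 17.5877
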